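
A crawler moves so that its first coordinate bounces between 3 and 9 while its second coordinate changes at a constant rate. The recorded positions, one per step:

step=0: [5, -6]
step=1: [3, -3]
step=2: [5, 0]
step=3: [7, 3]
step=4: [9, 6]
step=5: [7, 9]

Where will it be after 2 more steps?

[3, 15]

The first coordinate travels 2 per step and bounces off the walls at 3 and 9.
  step 6: 7 → 5
  step 7: 5 → 3
The second coordinate changes by +3 each step: at step 7 it is 15.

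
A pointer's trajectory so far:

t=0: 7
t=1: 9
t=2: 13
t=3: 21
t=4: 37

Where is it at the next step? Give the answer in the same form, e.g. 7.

Consecutive displacements +2, +4, +8, +16 scale by a factor of 2 each step.
step 5: 37 + 32 → 69

69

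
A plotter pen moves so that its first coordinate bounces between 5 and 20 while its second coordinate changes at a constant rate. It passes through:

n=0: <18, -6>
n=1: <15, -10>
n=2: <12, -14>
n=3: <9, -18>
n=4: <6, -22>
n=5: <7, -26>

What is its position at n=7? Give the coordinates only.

The first coordinate reflects between 5 and 20, moving 3 per step.
  step 6: 7 → 10
  step 7: 10 → 13
The second coordinate changes by -4 each step: at step 7 it is -34.

<13, -34>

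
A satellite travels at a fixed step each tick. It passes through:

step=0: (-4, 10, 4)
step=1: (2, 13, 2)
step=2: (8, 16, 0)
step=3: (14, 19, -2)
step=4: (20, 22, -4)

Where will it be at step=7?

The position changes by (+6, +3, -2) every step.
step 5: (20, 22, -4) + (+6, +3, -2) → (26, 25, -6)
step 6: (26, 25, -6) + (+6, +3, -2) → (32, 28, -8)
step 7: (32, 28, -8) + (+6, +3, -2) → (38, 31, -10)

(38, 31, -10)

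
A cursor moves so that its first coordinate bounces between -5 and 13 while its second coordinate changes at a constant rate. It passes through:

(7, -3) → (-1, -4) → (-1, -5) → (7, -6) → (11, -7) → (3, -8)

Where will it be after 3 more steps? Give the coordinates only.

The first coordinate reflects between -5 and 13, moving 8 per step.
  step 6: 3 → -5
  step 7: -5 → 3
  step 8: 3 → 11
The second coordinate changes by -1 each step: at step 8 it is -11.

(11, -11)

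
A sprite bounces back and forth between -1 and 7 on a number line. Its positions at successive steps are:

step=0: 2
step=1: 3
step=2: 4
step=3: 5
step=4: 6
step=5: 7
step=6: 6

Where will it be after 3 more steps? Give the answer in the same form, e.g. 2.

3

The value reflects between -1 and 7, moving 1 per step.
  step 7: 6 → 5
  step 8: 5 → 4
  step 9: 4 → 3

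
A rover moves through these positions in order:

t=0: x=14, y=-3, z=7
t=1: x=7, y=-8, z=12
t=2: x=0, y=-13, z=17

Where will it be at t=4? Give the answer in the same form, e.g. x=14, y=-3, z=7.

x=-14, y=-23, z=27

The position changes by (-7, -5, +5) every step.
step 3: x=0, y=-13, z=17 + (-7, -5, +5) → x=-7, y=-18, z=22
step 4: x=-7, y=-18, z=22 + (-7, -5, +5) → x=-14, y=-23, z=27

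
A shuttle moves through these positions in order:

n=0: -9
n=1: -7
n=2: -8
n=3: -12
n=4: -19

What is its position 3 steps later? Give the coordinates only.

Successive displacements: +2, -1, -4, -7 — each changes by -3.
step 5: -19 − 10 → -29
step 6: -29 − 13 → -42
step 7: -42 − 16 → -58

-58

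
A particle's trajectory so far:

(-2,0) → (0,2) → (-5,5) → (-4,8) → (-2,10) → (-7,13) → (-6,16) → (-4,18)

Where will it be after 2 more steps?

Differencing gives (+2,+2), (-5,+3), (+1,+3), (+2,+2), (-5,+3), (+1,+3), (+2,+2). This is the pattern (+2,+2), (-5,+3), (+1,+3) repeated.
step 8: apply (-5,+3) → (-9,21)
step 9: apply (+1,+3) → (-8,24)

(-8,24)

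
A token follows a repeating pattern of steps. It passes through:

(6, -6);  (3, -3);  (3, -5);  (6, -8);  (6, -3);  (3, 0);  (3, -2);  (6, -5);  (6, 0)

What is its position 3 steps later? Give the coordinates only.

The moves between consecutive positions are (-3, +3), (+0, -2), (+3, -3), (+0, +5), (-3, +3), (+0, -2), (+3, -3), (+0, +5); they repeat the 4-cycle [(-3, +3), (+0, -2), (+3, -3), (+0, +5)].
step 9: apply (-3, +3) → (3, 3)
step 10: apply (+0, -2) → (3, 1)
step 11: apply (+3, -3) → (6, -2)

(6, -2)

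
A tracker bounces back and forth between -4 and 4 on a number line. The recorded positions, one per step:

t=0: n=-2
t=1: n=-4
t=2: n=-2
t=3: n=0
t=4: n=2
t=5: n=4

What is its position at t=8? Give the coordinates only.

The value reflects between -4 and 4, moving 2 per step.
  step 6: 4 → 2
  step 7: 2 → 0
  step 8: 0 → -2

n=-2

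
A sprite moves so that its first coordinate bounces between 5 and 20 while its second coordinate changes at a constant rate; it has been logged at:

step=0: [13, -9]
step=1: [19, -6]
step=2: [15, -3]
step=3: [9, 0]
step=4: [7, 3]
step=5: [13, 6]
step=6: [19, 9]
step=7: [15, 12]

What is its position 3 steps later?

The first coordinate reflects between 5 and 20, moving 6 per step.
  step 8: 15 → 9
  step 9: 9 → 7
  step 10: 7 → 13
The second coordinate changes by +3 each step: at step 10 it is 21.

[13, 21]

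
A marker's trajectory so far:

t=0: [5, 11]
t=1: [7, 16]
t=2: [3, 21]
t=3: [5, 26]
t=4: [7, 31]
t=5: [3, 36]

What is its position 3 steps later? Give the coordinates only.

[3, 51]

The first coordinate repeats the cycle [5, 7, 3] with period 3; step 8 mod 3 = 2, giving 3.
The second coordinate changes by +5 each step, so at step 8 it is 11 + 8·(5) = 51.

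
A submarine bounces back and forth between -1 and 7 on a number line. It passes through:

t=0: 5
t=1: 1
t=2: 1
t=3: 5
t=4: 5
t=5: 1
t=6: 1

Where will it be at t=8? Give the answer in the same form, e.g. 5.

The value reflects between -1 and 7, moving 4 per step.
  step 7: 1 → 5
  step 8: 5 → 5

5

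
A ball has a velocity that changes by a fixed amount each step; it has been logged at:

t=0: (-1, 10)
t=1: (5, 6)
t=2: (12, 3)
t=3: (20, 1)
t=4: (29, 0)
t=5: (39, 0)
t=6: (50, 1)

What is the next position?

(62, 3)

Taking differences between consecutive positions: (+6, -4), (+7, -3), (+8, -2), (+9, -1), (+10, +0), (+11, +1). These grow by (+1, +1) each step.
step 7: (50, 1) + (+12, +2) → (62, 3)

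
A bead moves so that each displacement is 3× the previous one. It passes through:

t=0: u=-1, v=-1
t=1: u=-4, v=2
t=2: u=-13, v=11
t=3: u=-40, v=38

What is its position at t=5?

Step-to-step displacements: (-3, +3), (-9, +9), (-27, +27); each is 3× the previous.
step 4: u=-40, v=38 + (-81, +81) → u=-121, v=119
step 5: u=-121, v=119 + (-243, +243) → u=-364, v=362

u=-364, v=362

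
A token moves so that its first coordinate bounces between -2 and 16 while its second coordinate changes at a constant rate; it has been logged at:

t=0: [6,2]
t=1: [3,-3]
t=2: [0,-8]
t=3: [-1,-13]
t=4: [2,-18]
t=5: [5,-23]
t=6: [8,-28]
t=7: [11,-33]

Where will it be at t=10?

The first coordinate travels 3 per step and bounces off the walls at -2 and 16.
  step 8: 11 → 14
  step 9: 14 → 15
  step 10: 15 → 12
The second coordinate changes by -5 each step: at step 10 it is -48.

[12,-48]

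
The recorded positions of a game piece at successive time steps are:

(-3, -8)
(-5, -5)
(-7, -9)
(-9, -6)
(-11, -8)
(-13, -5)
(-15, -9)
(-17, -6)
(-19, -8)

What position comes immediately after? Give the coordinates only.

(-21, -5)

First: linear, -2 per step → -21 at step 9.
Second: cycles through -8, -5, -9, -6 every 4 steps. Step 9 lands at position 1 of the cycle → -5.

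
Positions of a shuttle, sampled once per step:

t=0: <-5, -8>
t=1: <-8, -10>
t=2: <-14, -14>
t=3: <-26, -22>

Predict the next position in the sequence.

<-50, -38>

Consecutive displacements <-3, -2>, <-6, -4>, <-12, -8> scale by a factor of 2 each step.
step 4: <-26, -22> + <-24, -16> → <-50, -38>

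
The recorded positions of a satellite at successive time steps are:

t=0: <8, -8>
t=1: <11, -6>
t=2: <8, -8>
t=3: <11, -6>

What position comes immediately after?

The jumps are <+3, +2>, <-3, -2>, <+3, +2> — a geometric progression with ratio -1.
step 4: <11, -6> + <-3, -2> → <8, -8>

<8, -8>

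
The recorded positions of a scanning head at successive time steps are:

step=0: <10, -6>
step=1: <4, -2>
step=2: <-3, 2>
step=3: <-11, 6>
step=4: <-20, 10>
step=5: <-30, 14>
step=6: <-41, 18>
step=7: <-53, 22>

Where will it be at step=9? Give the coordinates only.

<-80, 30>

First differences are <-6, +4>, <-7, +4>, <-8, +4>, <-9, +4>, <-10, +4>, <-11, +4>, <-12, +4>; their common second difference is <-1, +0> (constant acceleration).
step 8: <-53, 22> + <-13, +4> → <-66, 26>
step 9: <-66, 26> + <-14, +4> → <-80, 30>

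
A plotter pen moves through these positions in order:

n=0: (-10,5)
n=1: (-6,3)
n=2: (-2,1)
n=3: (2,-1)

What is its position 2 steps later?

The position changes by (+4,-2) every step.
step 4: (2,-1) + (+4,-2) → (6,-3)
step 5: (6,-3) + (+4,-2) → (10,-5)

(10,-5)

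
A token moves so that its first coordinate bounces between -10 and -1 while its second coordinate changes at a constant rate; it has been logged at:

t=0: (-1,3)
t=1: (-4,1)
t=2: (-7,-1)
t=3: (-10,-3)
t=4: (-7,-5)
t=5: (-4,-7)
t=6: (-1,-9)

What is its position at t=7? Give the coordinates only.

(-4,-11)

The first coordinate reflects between -10 and -1, moving 3 per step.
  step 7: -1 → -4
The second coordinate changes by -2 each step: at step 7 it is -11.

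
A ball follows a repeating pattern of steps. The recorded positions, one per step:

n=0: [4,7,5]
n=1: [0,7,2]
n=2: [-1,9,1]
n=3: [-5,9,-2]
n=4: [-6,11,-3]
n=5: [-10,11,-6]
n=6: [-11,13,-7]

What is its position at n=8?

Differencing gives [-4,+0,-3], [-1,+2,-1], [-4,+0,-3], [-1,+2,-1], [-4,+0,-3], [-1,+2,-1]. This is the pattern [-4,+0,-3], [-1,+2,-1] repeated.
step 7: apply [-4,+0,-3] → [-15,13,-10]
step 8: apply [-1,+2,-1] → [-16,15,-11]

[-16,15,-11]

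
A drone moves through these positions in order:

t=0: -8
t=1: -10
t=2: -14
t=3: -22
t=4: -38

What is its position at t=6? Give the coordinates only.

-134

Step-to-step displacements: -2, -4, -8, -16; each is 2× the previous.
step 5: -38 − 32 → -70
step 6: -70 − 64 → -134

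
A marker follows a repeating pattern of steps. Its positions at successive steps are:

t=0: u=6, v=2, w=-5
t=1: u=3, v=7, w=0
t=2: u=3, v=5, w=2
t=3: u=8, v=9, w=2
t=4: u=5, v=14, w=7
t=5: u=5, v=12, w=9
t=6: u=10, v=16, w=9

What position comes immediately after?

u=7, v=21, w=14

Differencing gives (-3, +5, +5), (+0, -2, +2), (+5, +4, +0), (-3, +5, +5), (+0, -2, +2), (+5, +4, +0). This is the pattern (-3, +5, +5), (+0, -2, +2), (+5, +4, +0) repeated.
step 7: apply (-3, +5, +5) → u=7, v=21, w=14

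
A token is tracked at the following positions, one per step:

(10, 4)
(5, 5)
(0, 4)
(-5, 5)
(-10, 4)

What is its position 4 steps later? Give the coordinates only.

The first coordinate changes by -5 each step, so at step 8 it is 10 + 8·(-5) = -30.
The second coordinate repeats the cycle [4, 5] with period 2; step 8 mod 2 = 0, giving 4.

(-30, 4)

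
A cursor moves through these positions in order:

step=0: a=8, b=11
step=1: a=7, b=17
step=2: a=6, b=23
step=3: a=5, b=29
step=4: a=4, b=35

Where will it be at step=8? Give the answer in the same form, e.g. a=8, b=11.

a=0, b=59

The position changes by (-1, +6) every step.
step 5: a=4, b=35 + (-1, +6) → a=3, b=41
step 6: a=3, b=41 + (-1, +6) → a=2, b=47
step 7: a=2, b=47 + (-1, +6) → a=1, b=53
step 8: a=1, b=53 + (-1, +6) → a=0, b=59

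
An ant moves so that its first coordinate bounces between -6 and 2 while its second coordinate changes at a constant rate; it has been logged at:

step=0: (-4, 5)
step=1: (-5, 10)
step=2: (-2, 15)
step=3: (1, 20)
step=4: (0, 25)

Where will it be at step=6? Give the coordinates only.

The first coordinate reflects between -6 and 2, moving 3 per step.
  step 5: 0 → -3
  step 6: -3 → -6
The second coordinate changes by +5 each step: at step 6 it is 35.

(-6, 35)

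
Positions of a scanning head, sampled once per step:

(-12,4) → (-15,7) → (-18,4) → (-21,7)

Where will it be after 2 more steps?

(-27,7)

The first coordinate changes by -3 each step, so at step 5 it is -12 + 5·(-3) = -27.
The second coordinate repeats the cycle [4, 7] with period 2; step 5 mod 2 = 1, giving 7.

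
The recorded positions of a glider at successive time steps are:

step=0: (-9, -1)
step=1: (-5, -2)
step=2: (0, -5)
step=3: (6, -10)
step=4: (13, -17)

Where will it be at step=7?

Successive displacements: (+4, -1), (+5, -3), (+6, -5), (+7, -7) — each changes by (+1, -2).
step 5: (13, -17) + (+8, -9) → (21, -26)
step 6: (21, -26) + (+9, -11) → (30, -37)
step 7: (30, -37) + (+10, -13) → (40, -50)

(40, -50)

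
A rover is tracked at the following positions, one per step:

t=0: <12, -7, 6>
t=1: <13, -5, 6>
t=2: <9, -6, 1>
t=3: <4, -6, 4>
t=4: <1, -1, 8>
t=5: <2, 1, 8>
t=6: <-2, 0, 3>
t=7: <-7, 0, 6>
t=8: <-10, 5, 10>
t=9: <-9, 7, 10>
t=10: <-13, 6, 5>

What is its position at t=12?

<-21, 11, 12>

Differencing gives <+1, +2, +0>, <-4, -1, -5>, <-5, +0, +3>, <-3, +5, +4>, <+1, +2, +0>, <-4, -1, -5>, <-5, +0, +3>, <-3, +5, +4>, <+1, +2, +0>, <-4, -1, -5>. This is the pattern <+1, +2, +0>, <-4, -1, -5>, <-5, +0, +3>, <-3, +5, +4> repeated.
step 11: apply <-5, +0, +3> → <-18, 6, 8>
step 12: apply <-3, +5, +4> → <-21, 11, 12>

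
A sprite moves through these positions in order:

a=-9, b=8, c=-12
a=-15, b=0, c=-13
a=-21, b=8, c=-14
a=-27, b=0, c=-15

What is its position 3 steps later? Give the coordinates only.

a=-45, b=8, c=-18

The a coordinate changes by -6 each step, so at step 6 it is -9 + 6·(-6) = -45.
The b coordinate repeats the cycle [8, 0] with period 2; step 6 mod 2 = 0, giving 8.
The c coordinate changes by -1 each step, so at step 6 it is -12 + 6·(-1) = -18.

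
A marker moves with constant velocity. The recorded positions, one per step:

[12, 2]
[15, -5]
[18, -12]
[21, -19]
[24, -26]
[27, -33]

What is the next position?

Constant displacement of [+3, -7] per step.
step 6: [27, -33] + [+3, -7] → [30, -40]

[30, -40]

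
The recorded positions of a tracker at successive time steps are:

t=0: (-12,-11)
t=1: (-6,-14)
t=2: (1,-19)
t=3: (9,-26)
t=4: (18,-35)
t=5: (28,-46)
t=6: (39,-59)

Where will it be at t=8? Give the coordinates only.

(64,-91)

Successive displacements: (+6,-3), (+7,-5), (+8,-7), (+9,-9), (+10,-11), (+11,-13) — each changes by (+1,-2).
step 7: (39,-59) + (+12,-15) → (51,-74)
step 8: (51,-74) + (+13,-17) → (64,-91)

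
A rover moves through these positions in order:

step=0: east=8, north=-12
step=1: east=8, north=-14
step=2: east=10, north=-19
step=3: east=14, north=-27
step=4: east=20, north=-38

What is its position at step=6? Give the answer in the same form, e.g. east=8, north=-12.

east=38, north=-69

Successive displacements: (+0, -2), (+2, -5), (+4, -8), (+6, -11) — each changes by (+2, -3).
step 5: east=20, north=-38 + (+8, -14) → east=28, north=-52
step 6: east=28, north=-52 + (+10, -17) → east=38, north=-69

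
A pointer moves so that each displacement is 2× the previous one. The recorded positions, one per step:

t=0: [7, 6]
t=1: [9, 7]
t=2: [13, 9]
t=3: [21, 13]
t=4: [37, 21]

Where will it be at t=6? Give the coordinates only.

Consecutive displacements [+2, +1], [+4, +2], [+8, +4], [+16, +8] scale by a factor of 2 each step.
step 5: [37, 21] + [+32, +16] → [69, 37]
step 6: [69, 37] + [+64, +32] → [133, 69]

[133, 69]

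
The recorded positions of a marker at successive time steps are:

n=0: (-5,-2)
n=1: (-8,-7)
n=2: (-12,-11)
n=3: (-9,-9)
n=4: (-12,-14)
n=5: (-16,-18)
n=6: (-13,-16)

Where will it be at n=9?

(-17,-23)

Step-to-step displacements: (-3,-5), (-4,-4), (+3,+2), (-3,-5), (-4,-4), (+3,+2) — a repeating cycle of length 3.
step 7: apply (-3,-5) → (-16,-21)
step 8: apply (-4,-4) → (-20,-25)
step 9: apply (+3,+2) → (-17,-23)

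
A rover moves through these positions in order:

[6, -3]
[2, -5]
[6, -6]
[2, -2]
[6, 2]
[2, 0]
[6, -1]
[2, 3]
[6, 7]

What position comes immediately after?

[2, 5]

Step-to-step displacements: [-4, -2], [+4, -1], [-4, +4], [+4, +4], [-4, -2], [+4, -1], [-4, +4], [+4, +4] — a repeating cycle of length 4.
step 9: apply [-4, -2] → [2, 5]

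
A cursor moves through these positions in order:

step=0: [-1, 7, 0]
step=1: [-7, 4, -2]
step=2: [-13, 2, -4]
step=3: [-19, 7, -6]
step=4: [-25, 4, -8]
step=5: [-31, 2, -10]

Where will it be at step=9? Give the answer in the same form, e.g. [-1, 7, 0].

[-55, 7, -18]

The first coordinate changes by -6 each step, so at step 9 it is -1 + 9·(-6) = -55.
The second coordinate repeats the cycle [7, 4, 2] with period 3; step 9 mod 3 = 0, giving 7.
The third coordinate changes by -2 each step, so at step 9 it is 0 + 9·(-2) = -18.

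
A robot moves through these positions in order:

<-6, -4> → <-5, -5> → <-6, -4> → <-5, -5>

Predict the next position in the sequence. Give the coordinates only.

Consecutive displacements <+1, -1>, <-1, +1>, <+1, -1> scale by a factor of -1 each step.
step 4: <-5, -5> + <-1, +1> → <-6, -4>

<-6, -4>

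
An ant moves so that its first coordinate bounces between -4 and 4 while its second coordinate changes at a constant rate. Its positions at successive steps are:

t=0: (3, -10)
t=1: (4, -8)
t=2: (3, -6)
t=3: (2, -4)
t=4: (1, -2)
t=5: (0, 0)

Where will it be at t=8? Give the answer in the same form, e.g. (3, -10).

The first coordinate travels 1 per step and bounces off the walls at -4 and 4.
  step 6: 0 → -1
  step 7: -1 → -2
  step 8: -2 → -3
The second coordinate changes by +2 each step: at step 8 it is 6.

(-3, 6)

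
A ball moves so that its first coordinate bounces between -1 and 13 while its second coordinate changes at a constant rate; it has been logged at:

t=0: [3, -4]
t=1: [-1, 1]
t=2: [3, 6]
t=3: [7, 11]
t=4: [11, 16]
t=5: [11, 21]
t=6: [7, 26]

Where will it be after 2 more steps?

[-1, 36]

The first coordinate travels 4 per step and bounces off the walls at -1 and 13.
  step 7: 7 → 3
  step 8: 3 → -1
The second coordinate changes by +5 each step: at step 8 it is 36.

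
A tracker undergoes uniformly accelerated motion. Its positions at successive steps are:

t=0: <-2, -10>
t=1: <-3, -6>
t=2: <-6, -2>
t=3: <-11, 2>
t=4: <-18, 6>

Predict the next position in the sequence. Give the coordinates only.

<-27, 10>

Successive displacements: <-1, +4>, <-3, +4>, <-5, +4>, <-7, +4> — each changes by <-2, +0>.
step 5: <-18, 6> + <-9, +4> → <-27, 10>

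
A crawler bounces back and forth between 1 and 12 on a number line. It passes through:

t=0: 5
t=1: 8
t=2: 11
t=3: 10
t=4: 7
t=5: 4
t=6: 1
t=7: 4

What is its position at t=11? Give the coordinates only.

The value reflects between 1 and 12, moving 3 per step.
  step 8: 4 → 7
  step 9: 7 → 10
  step 10: 10 → 11
  step 11: 11 → 8

8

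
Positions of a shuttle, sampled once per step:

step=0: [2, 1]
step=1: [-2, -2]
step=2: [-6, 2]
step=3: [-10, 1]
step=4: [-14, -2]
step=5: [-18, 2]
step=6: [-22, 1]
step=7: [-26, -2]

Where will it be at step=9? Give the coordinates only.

The first coordinate changes by -4 each step, so at step 9 it is 2 + 9·(-4) = -34.
The second coordinate repeats the cycle [1, -2, 2] with period 3; step 9 mod 3 = 0, giving 1.

[-34, 1]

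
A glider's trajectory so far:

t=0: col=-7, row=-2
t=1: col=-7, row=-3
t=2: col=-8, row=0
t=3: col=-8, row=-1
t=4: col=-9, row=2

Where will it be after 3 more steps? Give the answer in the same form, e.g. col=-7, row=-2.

The moves between consecutive positions are (+0, -1), (-1, +3), (+0, -1), (-1, +3); they repeat the 2-cycle [(+0, -1), (-1, +3)].
step 5: apply (+0, -1) → col=-9, row=1
step 6: apply (-1, +3) → col=-10, row=4
step 7: apply (+0, -1) → col=-10, row=3

col=-10, row=3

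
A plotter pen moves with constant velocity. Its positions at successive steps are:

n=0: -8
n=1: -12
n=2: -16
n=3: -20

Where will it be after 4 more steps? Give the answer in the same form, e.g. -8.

Constant displacement of -4 per step.
step 4: -20 − 4 → -24
step 5: -24 − 4 → -28
step 6: -28 − 4 → -32
step 7: -32 − 4 → -36

-36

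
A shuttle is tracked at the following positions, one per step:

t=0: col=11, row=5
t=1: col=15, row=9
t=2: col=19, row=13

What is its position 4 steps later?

col=35, row=29

Each step adds (+4, +4) to the position.
step 3: col=19, row=13 + (+4, +4) → col=23, row=17
step 4: col=23, row=17 + (+4, +4) → col=27, row=21
step 5: col=27, row=21 + (+4, +4) → col=31, row=25
step 6: col=31, row=25 + (+4, +4) → col=35, row=29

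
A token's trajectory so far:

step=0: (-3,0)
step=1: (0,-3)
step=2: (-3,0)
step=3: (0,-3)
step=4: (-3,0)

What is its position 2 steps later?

Consecutive displacements (+3,-3), (-3,+3), (+3,-3), (-3,+3) scale by a factor of -1 each step.
step 5: (-3,0) + (+3,-3) → (0,-3)
step 6: (0,-3) + (-3,+3) → (-3,0)

(-3,0)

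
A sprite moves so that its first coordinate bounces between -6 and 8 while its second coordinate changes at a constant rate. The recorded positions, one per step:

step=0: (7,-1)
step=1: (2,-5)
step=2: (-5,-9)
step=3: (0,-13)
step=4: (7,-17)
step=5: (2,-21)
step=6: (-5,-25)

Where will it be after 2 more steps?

(7,-33)

The first coordinate travels 7 per step and bounces off the walls at -6 and 8.
  step 7: -5 → 0
  step 8: 0 → 7
The second coordinate changes by -4 each step: at step 8 it is -33.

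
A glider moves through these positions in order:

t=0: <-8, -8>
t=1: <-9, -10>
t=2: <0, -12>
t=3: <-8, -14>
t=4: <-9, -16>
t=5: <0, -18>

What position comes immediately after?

First: cycles through -8, -9, 0 every 3 steps. Step 6 lands at position 0 of the cycle → -8.
Second: linear, -2 per step → -20 at step 6.

<-8, -20>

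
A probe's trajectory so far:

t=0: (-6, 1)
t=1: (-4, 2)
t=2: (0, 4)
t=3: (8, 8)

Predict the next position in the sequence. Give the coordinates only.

Step-to-step displacements: (+2, +1), (+4, +2), (+8, +4); each is 2× the previous.
step 4: (8, 8) + (+16, +8) → (24, 16)

(24, 16)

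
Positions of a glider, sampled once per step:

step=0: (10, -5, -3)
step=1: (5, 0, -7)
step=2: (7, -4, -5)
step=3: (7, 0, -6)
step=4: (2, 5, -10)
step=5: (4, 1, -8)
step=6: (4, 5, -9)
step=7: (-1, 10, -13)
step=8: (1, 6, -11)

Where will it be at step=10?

The moves between consecutive positions are (-5, +5, -4), (+2, -4, +2), (+0, +4, -1), (-5, +5, -4), (+2, -4, +2), (+0, +4, -1), (-5, +5, -4), (+2, -4, +2); they repeat the 3-cycle [(-5, +5, -4), (+2, -4, +2), (+0, +4, -1)].
step 9: apply (+0, +4, -1) → (1, 10, -12)
step 10: apply (-5, +5, -4) → (-4, 15, -16)

(-4, 15, -16)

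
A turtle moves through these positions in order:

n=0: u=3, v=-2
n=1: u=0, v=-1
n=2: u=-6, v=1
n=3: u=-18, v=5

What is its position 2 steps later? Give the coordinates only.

u=-90, v=29

Consecutive displacements (-3, +1), (-6, +2), (-12, +4) scale by a factor of 2 each step.
step 4: u=-18, v=5 + (-24, +8) → u=-42, v=13
step 5: u=-42, v=13 + (-48, +16) → u=-90, v=29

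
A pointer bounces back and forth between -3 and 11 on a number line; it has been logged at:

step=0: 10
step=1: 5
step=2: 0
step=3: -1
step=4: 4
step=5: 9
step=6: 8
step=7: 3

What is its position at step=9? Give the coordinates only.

The value travels 5 per step and bounces off the walls at -3 and 11.
  step 8: 3 → -2
  step 9: -2 → 1

1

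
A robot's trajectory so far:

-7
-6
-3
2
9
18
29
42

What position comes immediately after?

Successive displacements: +1, +3, +5, +7, +9, +11, +13 — each changes by +2.
step 8: 42 + 15 → 57

57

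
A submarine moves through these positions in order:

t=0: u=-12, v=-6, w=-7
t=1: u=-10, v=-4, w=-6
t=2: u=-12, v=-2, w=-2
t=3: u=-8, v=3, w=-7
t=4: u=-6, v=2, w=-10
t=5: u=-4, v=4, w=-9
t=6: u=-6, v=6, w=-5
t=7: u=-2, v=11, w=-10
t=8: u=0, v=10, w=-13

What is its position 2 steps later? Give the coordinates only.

Differencing gives (+2, +2, +1), (-2, +2, +4), (+4, +5, -5), (+2, -1, -3), (+2, +2, +1), (-2, +2, +4), (+4, +5, -5), (+2, -1, -3). This is the pattern (+2, +2, +1), (-2, +2, +4), (+4, +5, -5), (+2, -1, -3) repeated.
step 9: apply (+2, +2, +1) → u=2, v=12, w=-12
step 10: apply (-2, +2, +4) → u=0, v=14, w=-8

u=0, v=14, w=-8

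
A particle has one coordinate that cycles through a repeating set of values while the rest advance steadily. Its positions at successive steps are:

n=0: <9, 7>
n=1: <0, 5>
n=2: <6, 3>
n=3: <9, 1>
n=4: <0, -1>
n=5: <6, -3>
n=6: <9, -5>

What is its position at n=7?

<0, -7>

The first coordinate repeats the cycle [9, 0, 6] with period 3; step 7 mod 3 = 1, giving 0.
The second coordinate changes by -2 each step, so at step 7 it is 7 + 7·(-2) = -7.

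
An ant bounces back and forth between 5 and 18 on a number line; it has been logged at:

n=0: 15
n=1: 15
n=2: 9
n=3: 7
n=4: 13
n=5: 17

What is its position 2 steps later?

5

The value travels 6 per step and bounces off the walls at 5 and 18.
  step 6: 17 → 11
  step 7: 11 → 5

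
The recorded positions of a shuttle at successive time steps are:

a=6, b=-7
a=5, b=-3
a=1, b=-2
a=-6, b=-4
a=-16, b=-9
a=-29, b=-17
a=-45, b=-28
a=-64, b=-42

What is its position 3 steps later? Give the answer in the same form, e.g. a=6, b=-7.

First differences are (-1,+4), (-4,+1), (-7,-2), (-10,-5), (-13,-8), (-16,-11), (-19,-14); their common second difference is (-3,-3) (constant acceleration).
step 8: a=-64, b=-42 + (-22,-17) → a=-86, b=-59
step 9: a=-86, b=-59 + (-25,-20) → a=-111, b=-79
step 10: a=-111, b=-79 + (-28,-23) → a=-139, b=-102

a=-139, b=-102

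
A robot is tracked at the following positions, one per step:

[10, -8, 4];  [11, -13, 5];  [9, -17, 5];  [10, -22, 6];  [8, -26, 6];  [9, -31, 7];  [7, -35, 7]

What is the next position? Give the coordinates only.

Differencing gives [+1, -5, +1], [-2, -4, +0], [+1, -5, +1], [-2, -4, +0], [+1, -5, +1], [-2, -4, +0]. This is the pattern [+1, -5, +1], [-2, -4, +0] repeated.
step 7: apply [+1, -5, +1] → [8, -40, 8]

[8, -40, 8]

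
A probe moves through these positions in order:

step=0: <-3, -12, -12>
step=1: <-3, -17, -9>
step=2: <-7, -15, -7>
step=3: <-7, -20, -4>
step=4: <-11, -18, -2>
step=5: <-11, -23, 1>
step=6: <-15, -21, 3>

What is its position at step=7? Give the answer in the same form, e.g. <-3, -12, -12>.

<-15, -26, 6>

The moves between consecutive positions are <+0, -5, +3>, <-4, +2, +2>, <+0, -5, +3>, <-4, +2, +2>, <+0, -5, +3>, <-4, +2, +2>; they repeat the 2-cycle [<+0, -5, +3>, <-4, +2, +2>].
step 7: apply <+0, -5, +3> → <-15, -26, 6>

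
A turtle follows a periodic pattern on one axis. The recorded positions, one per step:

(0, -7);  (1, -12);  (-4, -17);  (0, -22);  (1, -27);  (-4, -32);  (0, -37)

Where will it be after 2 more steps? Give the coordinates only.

(-4, -47)

First: cycles through 0, 1, -4 every 3 steps. Step 8 lands at position 2 of the cycle → -4.
Second: linear, -5 per step → -47 at step 8.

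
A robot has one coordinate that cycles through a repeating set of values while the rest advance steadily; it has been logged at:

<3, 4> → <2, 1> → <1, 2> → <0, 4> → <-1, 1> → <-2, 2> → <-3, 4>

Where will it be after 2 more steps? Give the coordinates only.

<-5, 2>

First: linear, -1 per step → -5 at step 8.
Second: cycles through 4, 1, 2 every 3 steps. Step 8 lands at position 2 of the cycle → 2.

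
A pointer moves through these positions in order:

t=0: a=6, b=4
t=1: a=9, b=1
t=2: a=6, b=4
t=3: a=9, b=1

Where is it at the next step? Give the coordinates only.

a=6, b=4

The jumps are (+3, -3), (-3, +3), (+3, -3) — a geometric progression with ratio -1.
step 4: a=9, b=1 + (-3, +3) → a=6, b=4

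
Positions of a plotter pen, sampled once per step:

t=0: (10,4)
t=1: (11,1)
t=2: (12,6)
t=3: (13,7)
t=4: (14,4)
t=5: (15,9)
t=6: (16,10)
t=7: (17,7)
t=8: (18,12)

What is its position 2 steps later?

(20,10)

Differencing gives (+1,-3), (+1,+5), (+1,+1), (+1,-3), (+1,+5), (+1,+1), (+1,-3), (+1,+5). This is the pattern (+1,-3), (+1,+5), (+1,+1) repeated.
step 9: apply (+1,+1) → (19,13)
step 10: apply (+1,-3) → (20,10)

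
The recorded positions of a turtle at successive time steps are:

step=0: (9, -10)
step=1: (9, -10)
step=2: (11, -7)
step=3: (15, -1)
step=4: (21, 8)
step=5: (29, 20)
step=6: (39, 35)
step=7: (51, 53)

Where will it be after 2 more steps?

(81, 98)

Taking differences between consecutive positions: (+0, +0), (+2, +3), (+4, +6), (+6, +9), (+8, +12), (+10, +15), (+12, +18). These grow by (+2, +3) each step.
step 8: (51, 53) + (+14, +21) → (65, 74)
step 9: (65, 74) + (+16, +24) → (81, 98)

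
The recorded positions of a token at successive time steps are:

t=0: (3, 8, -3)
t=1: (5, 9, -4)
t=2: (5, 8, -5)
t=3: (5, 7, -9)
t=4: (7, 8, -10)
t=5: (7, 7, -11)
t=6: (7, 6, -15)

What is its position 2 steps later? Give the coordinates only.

Differencing gives (+2, +1, -1), (+0, -1, -1), (+0, -1, -4), (+2, +1, -1), (+0, -1, -1), (+0, -1, -4). This is the pattern (+2, +1, -1), (+0, -1, -1), (+0, -1, -4) repeated.
step 7: apply (+2, +1, -1) → (9, 7, -16)
step 8: apply (+0, -1, -1) → (9, 6, -17)

(9, 6, -17)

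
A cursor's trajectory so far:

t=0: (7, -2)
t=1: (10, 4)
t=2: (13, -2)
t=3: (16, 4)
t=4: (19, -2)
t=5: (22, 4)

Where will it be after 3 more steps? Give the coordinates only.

(31, -2)

First: linear, +3 per step → 31 at step 8.
Second: cycles through -2, 4 every 2 steps. Step 8 lands at position 0 of the cycle → -2.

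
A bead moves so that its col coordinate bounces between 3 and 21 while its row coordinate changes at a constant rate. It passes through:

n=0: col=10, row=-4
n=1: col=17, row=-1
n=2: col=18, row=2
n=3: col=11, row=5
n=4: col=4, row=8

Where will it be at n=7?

col=19, row=17

The col coordinate travels 7 per step and bounces off the walls at 3 and 21.
  step 5: 4 → 9
  step 6: 9 → 16
  step 7: 16 → 19
The row coordinate changes by +3 each step: at step 7 it is 17.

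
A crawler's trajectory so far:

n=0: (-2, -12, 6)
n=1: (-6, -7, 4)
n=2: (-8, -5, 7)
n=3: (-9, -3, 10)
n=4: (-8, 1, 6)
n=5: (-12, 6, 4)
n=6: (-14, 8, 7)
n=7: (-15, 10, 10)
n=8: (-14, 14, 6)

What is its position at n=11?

The moves between consecutive positions are (-4, +5, -2), (-2, +2, +3), (-1, +2, +3), (+1, +4, -4), (-4, +5, -2), (-2, +2, +3), (-1, +2, +3), (+1, +4, -4); they repeat the 4-cycle [(-4, +5, -2), (-2, +2, +3), (-1, +2, +3), (+1, +4, -4)].
step 9: apply (-4, +5, -2) → (-18, 19, 4)
step 10: apply (-2, +2, +3) → (-20, 21, 7)
step 11: apply (-1, +2, +3) → (-21, 23, 10)

(-21, 23, 10)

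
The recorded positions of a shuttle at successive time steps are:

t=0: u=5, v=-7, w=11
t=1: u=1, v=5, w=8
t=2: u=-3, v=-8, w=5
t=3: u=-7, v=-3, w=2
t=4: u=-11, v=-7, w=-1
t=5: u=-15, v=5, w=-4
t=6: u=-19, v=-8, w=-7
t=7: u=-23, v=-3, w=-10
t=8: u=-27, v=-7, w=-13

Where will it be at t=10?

The u coordinate changes by -4 each step, so at step 10 it is 5 + 10·(-4) = -35.
The v coordinate repeats the cycle [-7, 5, -8, -3] with period 4; step 10 mod 4 = 2, giving -8.
The w coordinate changes by -3 each step, so at step 10 it is 11 + 10·(-3) = -19.

u=-35, v=-8, w=-19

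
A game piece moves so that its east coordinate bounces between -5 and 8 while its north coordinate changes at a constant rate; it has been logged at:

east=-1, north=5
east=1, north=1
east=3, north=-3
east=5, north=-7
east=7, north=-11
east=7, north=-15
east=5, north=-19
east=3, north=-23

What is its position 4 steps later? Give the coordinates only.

east=-5, north=-39

The east coordinate reflects between -5 and 8, moving 2 per step.
  step 8: 3 → 1
  step 9: 1 → -1
  step 10: -1 → -3
  step 11: -3 → -5
The north coordinate changes by -4 each step: at step 11 it is -39.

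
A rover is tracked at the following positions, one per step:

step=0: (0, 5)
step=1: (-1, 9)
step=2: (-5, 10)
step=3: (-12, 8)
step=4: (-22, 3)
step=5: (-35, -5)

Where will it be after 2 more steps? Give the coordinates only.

Successive displacements: (-1, +4), (-4, +1), (-7, -2), (-10, -5), (-13, -8) — each changes by (-3, -3).
step 6: (-35, -5) + (-16, -11) → (-51, -16)
step 7: (-51, -16) + (-19, -14) → (-70, -30)

(-70, -30)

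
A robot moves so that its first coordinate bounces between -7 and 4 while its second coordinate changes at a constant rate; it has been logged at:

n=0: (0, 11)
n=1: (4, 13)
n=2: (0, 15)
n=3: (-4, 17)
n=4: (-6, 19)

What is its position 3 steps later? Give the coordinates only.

(2, 25)

The first coordinate travels 4 per step and bounces off the walls at -7 and 4.
  step 5: -6 → -2
  step 6: -2 → 2
  step 7: 2 → 2
The second coordinate changes by +2 each step: at step 7 it is 25.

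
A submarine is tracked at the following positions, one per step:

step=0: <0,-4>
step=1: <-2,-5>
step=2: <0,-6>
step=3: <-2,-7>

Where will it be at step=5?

The first coordinate repeats the cycle [0, -2] with period 2; step 5 mod 2 = 1, giving -2.
The second coordinate changes by -1 each step, so at step 5 it is -4 + 5·(-1) = -9.

<-2,-9>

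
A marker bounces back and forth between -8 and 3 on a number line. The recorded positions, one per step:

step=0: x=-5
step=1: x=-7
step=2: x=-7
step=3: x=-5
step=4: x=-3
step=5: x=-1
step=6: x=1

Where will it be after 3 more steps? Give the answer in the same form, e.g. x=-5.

The value travels 2 per step and bounces off the walls at -8 and 3.
  step 7: 1 → 3
  step 8: 3 → 1
  step 9: 1 → -1

x=-1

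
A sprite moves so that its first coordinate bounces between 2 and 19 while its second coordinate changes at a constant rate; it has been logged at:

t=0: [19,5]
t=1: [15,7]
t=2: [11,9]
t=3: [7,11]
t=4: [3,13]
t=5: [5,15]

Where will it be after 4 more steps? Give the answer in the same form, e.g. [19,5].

The first coordinate travels 4 per step and bounces off the walls at 2 and 19.
  step 6: 5 → 9
  step 7: 9 → 13
  step 8: 13 → 17
  step 9: 17 → 17
The second coordinate changes by +2 each step: at step 9 it is 23.

[17,23]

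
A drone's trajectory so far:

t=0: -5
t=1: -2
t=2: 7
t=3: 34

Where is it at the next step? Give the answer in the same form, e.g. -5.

115

Step-to-step displacements: +3, +9, +27; each is 3× the previous.
step 4: 34 + 81 → 115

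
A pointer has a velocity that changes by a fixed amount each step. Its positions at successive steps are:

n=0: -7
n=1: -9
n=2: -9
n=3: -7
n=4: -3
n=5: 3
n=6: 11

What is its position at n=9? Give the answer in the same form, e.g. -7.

Successive displacements: -2, +0, +2, +4, +6, +8 — each changes by +2.
step 7: 11 + 10 → 21
step 8: 21 + 12 → 33
step 9: 33 + 14 → 47

47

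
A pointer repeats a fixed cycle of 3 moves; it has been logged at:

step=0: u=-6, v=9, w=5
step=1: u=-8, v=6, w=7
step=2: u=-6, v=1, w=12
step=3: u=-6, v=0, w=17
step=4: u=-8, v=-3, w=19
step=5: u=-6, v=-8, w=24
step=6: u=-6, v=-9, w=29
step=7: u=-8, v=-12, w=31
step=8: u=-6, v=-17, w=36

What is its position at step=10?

u=-8, v=-21, w=43

Step-to-step displacements: (-2, -3, +2), (+2, -5, +5), (+0, -1, +5), (-2, -3, +2), (+2, -5, +5), (+0, -1, +5), (-2, -3, +2), (+2, -5, +5) — a repeating cycle of length 3.
step 9: apply (+0, -1, +5) → u=-6, v=-18, w=41
step 10: apply (-2, -3, +2) → u=-8, v=-21, w=43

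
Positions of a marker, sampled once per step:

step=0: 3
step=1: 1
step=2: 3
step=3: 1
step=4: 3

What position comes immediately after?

Step-to-step displacements: -2, +2, -2, +2; each is -1× the previous.
step 5: 3 − 2 → 1

1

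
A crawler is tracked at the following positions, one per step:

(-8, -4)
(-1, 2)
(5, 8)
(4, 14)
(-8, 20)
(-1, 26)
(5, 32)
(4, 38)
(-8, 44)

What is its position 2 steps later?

(5, 56)

The first coordinate repeats the cycle [-8, -1, 5, 4] with period 4; step 10 mod 4 = 2, giving 5.
The second coordinate changes by +6 each step, so at step 10 it is -4 + 10·(6) = 56.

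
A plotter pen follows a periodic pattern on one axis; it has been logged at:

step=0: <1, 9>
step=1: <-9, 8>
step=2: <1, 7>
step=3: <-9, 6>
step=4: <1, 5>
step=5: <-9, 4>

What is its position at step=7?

The first coordinate repeats the cycle [1, -9] with period 2; step 7 mod 2 = 1, giving -9.
The second coordinate changes by -1 each step, so at step 7 it is 9 + 7·(-1) = 2.

<-9, 2>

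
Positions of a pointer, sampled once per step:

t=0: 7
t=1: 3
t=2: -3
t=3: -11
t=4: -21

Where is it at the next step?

Successive displacements: -4, -6, -8, -10 — each changes by -2.
step 5: -21 − 12 → -33

-33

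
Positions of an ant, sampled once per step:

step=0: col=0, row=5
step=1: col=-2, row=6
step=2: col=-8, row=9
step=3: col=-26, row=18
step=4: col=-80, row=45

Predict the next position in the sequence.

col=-242, row=126

The jumps are (-2, +1), (-6, +3), (-18, +9), (-54, +27) — a geometric progression with ratio 3.
step 5: col=-80, row=45 + (-162, +81) → col=-242, row=126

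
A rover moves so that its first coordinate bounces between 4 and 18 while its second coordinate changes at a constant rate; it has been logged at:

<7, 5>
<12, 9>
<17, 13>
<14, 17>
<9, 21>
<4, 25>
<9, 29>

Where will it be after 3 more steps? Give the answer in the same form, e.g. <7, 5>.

<12, 41>

The first coordinate reflects between 4 and 18, moving 5 per step.
  step 7: 9 → 14
  step 8: 14 → 17
  step 9: 17 → 12
The second coordinate changes by +4 each step: at step 9 it is 41.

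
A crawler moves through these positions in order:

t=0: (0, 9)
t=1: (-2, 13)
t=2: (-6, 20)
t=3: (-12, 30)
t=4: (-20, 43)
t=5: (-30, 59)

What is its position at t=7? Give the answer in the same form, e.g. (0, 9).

(-56, 100)

Successive displacements: (-2, +4), (-4, +7), (-6, +10), (-8, +13), (-10, +16) — each changes by (-2, +3).
step 6: (-30, 59) + (-12, +19) → (-42, 78)
step 7: (-42, 78) + (-14, +22) → (-56, 100)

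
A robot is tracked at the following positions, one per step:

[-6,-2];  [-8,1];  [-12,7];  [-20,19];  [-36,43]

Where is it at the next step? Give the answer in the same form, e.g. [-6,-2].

[-68,91]

Step-to-step displacements: [-2,+3], [-4,+6], [-8,+12], [-16,+24]; each is 2× the previous.
step 5: [-36,43] + [-32,+48] → [-68,91]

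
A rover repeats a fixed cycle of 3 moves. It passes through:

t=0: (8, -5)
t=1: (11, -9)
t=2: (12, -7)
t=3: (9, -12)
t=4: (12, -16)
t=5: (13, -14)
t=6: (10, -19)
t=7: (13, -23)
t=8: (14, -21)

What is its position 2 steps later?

(14, -30)

Step-to-step displacements: (+3, -4), (+1, +2), (-3, -5), (+3, -4), (+1, +2), (-3, -5), (+3, -4), (+1, +2) — a repeating cycle of length 3.
step 9: apply (-3, -5) → (11, -26)
step 10: apply (+3, -4) → (14, -30)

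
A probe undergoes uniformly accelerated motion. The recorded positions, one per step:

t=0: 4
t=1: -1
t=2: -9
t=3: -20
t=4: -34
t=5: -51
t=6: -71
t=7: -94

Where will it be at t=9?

-149

First differences are -5, -8, -11, -14, -17, -20, -23; their common second difference is -3 (constant acceleration).
step 8: -94 − 26 → -120
step 9: -120 − 29 → -149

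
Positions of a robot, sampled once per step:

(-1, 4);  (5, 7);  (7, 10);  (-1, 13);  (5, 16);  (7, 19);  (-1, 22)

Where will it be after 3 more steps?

(-1, 31)

First: cycles through -1, 5, 7 every 3 steps. Step 9 lands at position 0 of the cycle → -1.
Second: linear, +3 per step → 31 at step 9.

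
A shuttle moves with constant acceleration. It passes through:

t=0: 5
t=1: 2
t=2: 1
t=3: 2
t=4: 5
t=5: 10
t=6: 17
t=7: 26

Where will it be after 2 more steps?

50

Successive displacements: -3, -1, +1, +3, +5, +7, +9 — each changes by +2.
step 8: 26 + 11 → 37
step 9: 37 + 13 → 50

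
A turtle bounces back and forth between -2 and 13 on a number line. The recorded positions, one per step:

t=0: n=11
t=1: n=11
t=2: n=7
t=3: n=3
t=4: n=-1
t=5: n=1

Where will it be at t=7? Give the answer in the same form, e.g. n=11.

The value reflects between -2 and 13, moving 4 per step.
  step 6: 1 → 5
  step 7: 5 → 9

n=9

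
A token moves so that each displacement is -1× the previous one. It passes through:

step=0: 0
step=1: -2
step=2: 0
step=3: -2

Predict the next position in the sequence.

Step-to-step displacements: -2, +2, -2; each is -1× the previous.
step 4: -2 + 2 → 0

0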